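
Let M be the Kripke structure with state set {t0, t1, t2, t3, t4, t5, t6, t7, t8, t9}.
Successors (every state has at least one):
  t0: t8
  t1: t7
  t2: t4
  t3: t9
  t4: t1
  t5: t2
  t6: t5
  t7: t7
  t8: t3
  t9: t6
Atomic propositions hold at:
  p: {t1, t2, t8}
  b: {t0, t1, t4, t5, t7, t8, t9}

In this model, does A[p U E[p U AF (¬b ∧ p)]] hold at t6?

Sat(¬b) = {t2, t3, t6}
Sat(¬b ∧ p) = {t2}
AF (¬b ∧ p): least fixpoint, start Z0 = {t2}, add states with every successor in Z. Z1 = {t2, t5}; Z2 = {t2, t5, t6}; Z3 = {t2, t5, t6, t9}; Z4 = {t2, t3, t5, t6, t9}; Z5 = {t2, t3, t5, t6, t8, t9}; Z6 = {t0, t2, t3, t5, t6, t8, t9}; fixed.
Sat(AF (¬b ∧ p)) = {t0, t2, t3, t5, t6, t8, t9}
E[p U AF (¬b ∧ p)]: least fixpoint, start Z0 = Sat(AF (¬b ∧ p)) = {t0, t2, t3, t5, t6, t8, t9}, add states in Sat(p) with some successor in Z. Already a fixed point.
Sat(E[p U AF (¬b ∧ p)]) = {t0, t2, t3, t5, t6, t8, t9}
A[p U E[p U AF (¬b ∧ p)]]: least fixpoint, start Z0 = Sat(E[p U AF (¬b ∧ p)]) = {t0, t2, t3, t5, t6, t8, t9}, add states in Sat(p) with every successor in Z. Already a fixed point.
Sat(A[p U E[p U AF (¬b ∧ p)]]) = {t0, t2, t3, t5, t6, t8, t9}
t6 ∈ Sat(A[p U E[p U AF (¬b ∧ p)]]) = {t0, t2, t3, t5, t6, t8, t9}, so the formula holds at t6.

Yes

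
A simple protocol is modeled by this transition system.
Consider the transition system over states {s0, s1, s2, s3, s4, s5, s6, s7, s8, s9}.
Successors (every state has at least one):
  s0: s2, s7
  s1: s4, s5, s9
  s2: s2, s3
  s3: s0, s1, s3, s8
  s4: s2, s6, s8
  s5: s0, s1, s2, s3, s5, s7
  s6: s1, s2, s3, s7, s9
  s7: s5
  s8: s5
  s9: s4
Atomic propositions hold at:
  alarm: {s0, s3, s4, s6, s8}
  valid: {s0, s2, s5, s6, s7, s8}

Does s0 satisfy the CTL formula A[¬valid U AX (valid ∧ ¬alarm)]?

Yes

Sat(¬valid) = {s1, s3, s4, s9}
Sat(¬alarm) = {s1, s2, s5, s7, s9}
Sat(valid ∧ ¬alarm) = {s2, s5, s7}
Sat(AX (valid ∧ ¬alarm)) = {s : every successor in {s2, s5, s7}} = {s0, s7, s8}
A[¬valid U AX (valid ∧ ¬alarm)]: least fixpoint, start Z0 = Sat(AX (valid ∧ ¬alarm)) = {s0, s7, s8}, add states in Sat(¬valid) with every successor in Z. Already a fixed point.
Sat(A[¬valid U AX (valid ∧ ¬alarm)]) = {s0, s7, s8}
s0 ∈ Sat(A[¬valid U AX (valid ∧ ¬alarm)]) = {s0, s7, s8}, so the formula holds at s0.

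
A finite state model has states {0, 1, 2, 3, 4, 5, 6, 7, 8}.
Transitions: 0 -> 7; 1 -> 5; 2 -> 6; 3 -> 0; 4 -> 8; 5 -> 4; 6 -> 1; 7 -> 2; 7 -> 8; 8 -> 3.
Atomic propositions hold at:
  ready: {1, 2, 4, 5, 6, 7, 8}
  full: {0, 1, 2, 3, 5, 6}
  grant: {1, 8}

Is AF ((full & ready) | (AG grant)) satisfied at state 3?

No

Sat(full & ready) = {1, 2, 5, 6}
AG grant: greatest fixpoint, start Z0 = {1, 8}, keep only states in Sat with every successor in Z. Z1 = ∅; fixed.
Sat(AG grant) = ∅
Sat((full & ready) | (AG grant)) = {1, 2, 5, 6}
AF ((full & ready) | (AG grant)): least fixpoint, start Z0 = {1, 2, 5, 6}, add states with every successor in Z. Already a fixed point.
Sat(AF ((full & ready) | (AG grant))) = {1, 2, 5, 6}
3 ∉ Sat(AF ((full & ready) | (AG grant))) = {1, 2, 5, 6}, so the formula does not hold at 3.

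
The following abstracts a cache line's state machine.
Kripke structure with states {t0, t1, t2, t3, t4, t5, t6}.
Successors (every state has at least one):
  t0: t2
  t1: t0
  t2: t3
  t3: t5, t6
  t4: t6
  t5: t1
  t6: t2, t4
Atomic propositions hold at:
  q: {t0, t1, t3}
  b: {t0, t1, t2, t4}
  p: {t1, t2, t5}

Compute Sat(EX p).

{t0, t3, t5, t6}

Sat(EX p) = {s : some successor in {t1, t2, t5}} = {t0, t3, t5, t6}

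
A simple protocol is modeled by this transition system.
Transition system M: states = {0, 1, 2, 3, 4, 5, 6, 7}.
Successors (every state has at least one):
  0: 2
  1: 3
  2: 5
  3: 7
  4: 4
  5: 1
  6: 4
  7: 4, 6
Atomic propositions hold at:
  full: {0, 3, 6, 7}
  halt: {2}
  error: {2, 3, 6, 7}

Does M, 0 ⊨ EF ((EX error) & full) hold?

Yes

Sat(EX error) = {s : some successor in {2, 3, 6, 7}} = {0, 1, 3, 7}
Sat((EX error) & full) = {0, 3, 7}
EF ((EX error) & full): least fixpoint, start Z0 = {0, 3, 7}, add states with some successor in Z. Z1 = {0, 1, 3, 7}; Z2 = {0, 1, 3, 5, 7}; Z3 = {0, 1, 2, 3, 5, 7}; fixed.
Sat(EF ((EX error) & full)) = {0, 1, 2, 3, 5, 7}
0 ∈ Sat(EF ((EX error) & full)) = {0, 1, 2, 3, 5, 7}, so the formula holds at 0.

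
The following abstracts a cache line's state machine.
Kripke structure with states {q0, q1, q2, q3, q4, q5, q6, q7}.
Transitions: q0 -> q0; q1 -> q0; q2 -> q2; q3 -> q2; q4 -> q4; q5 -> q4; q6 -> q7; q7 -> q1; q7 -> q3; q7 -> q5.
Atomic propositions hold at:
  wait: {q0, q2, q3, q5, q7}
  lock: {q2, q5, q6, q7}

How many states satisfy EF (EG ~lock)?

Sat(~lock) = {q0, q1, q3, q4}
EG ~lock: greatest fixpoint, start Z0 = {q0, q1, q3, q4}, keep only states in Sat with some successor in Z. Z1 = {q0, q1, q4}; fixed.
Sat(EG ~lock) = {q0, q1, q4}
EF (EG ~lock): least fixpoint, start Z0 = {q0, q1, q4}, add states with some successor in Z. Z1 = {q0, q1, q4, q5, q7}; Z2 = {q0, q1, q4, q5, q6, q7}; fixed.
Sat(EF (EG ~lock)) = {q0, q1, q4, q5, q6, q7}
|Sat(EF (EG ~lock))| = |{q0, q1, q4, q5, q6, q7}| = 6.

6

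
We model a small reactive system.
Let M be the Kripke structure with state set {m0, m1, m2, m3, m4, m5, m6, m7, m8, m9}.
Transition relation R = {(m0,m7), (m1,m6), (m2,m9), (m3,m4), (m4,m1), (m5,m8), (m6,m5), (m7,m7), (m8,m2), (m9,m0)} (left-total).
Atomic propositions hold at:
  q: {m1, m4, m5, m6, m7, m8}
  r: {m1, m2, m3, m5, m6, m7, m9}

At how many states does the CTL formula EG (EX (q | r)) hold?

2

Sat(q | r) = {m1, m2, m3, m4, m5, m6, m7, m8, m9}
Sat(EX (q | r)) = {s : some successor in {m1, m2, m3, m4, m5, m6, m7, m8, m9}} = {m0, m1, m2, m3, m4, m5, m6, m7, m8}
EG (EX (q | r)): greatest fixpoint, start Z0 = {m0, m1, m2, m3, m4, m5, m6, m7, m8}, keep only states in Sat with some successor in Z. Z1 = {m0, m1, m3, m4, m5, m6, m7, m8}; Z2 = {m0, m1, m3, m4, m5, m6, m7}; Z3 = {m0, m1, m3, m4, m6, m7}; Z4 = {m0, m1, m3, m4, m7}; Z5 = {m0, m3, m4, m7}; Z6 = {m0, m3, m7}; Z7 = {m0, m7}; fixed.
Sat(EG (EX (q | r))) = {m0, m7}
|Sat(EG (EX (q | r)))| = |{m0, m7}| = 2.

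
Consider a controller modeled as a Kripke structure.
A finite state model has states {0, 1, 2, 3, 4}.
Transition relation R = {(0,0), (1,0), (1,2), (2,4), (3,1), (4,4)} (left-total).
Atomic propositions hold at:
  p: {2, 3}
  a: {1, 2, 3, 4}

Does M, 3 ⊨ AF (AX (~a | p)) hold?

Sat(~a) = {0}
Sat(~a | p) = {0, 2, 3}
Sat(AX (~a | p)) = {s : every successor in {0, 2, 3}} = {0, 1}
AF (AX (~a | p)): least fixpoint, start Z0 = {0, 1}, add states with every successor in Z. Z1 = {0, 1, 3}; fixed.
Sat(AF (AX (~a | p))) = {0, 1, 3}
3 ∈ Sat(AF (AX (~a | p))) = {0, 1, 3}, so the formula holds at 3.

Yes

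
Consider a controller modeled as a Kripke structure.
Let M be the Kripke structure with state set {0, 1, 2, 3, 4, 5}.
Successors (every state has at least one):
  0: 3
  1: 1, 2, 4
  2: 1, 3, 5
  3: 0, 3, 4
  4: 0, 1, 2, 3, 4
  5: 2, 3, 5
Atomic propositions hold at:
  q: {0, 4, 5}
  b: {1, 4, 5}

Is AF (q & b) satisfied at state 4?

Sat(q & b) = {4, 5}
AF (q & b): least fixpoint, start Z0 = {4, 5}, add states with every successor in Z. Already a fixed point.
Sat(AF (q & b)) = {4, 5}
4 ∈ Sat(AF (q & b)) = {4, 5}, so the formula holds at 4.

Yes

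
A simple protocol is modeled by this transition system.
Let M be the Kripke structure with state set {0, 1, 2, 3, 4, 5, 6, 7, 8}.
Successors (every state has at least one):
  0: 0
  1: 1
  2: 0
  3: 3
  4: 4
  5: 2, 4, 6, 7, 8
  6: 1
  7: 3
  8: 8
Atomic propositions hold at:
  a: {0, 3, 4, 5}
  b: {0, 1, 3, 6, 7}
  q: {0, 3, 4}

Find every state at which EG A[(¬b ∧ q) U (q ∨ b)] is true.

Sat(¬b) = {2, 4, 5, 8}
Sat(¬b ∧ q) = {4}
Sat(q ∨ b) = {0, 1, 3, 4, 6, 7}
A[(¬b ∧ q) U (q ∨ b)]: least fixpoint, start Z0 = Sat((q ∨ b)) = {0, 1, 3, 4, 6, 7}, add states in Sat(¬b ∧ q) with every successor in Z. Already a fixed point.
Sat(A[(¬b ∧ q) U (q ∨ b)]) = {0, 1, 3, 4, 6, 7}
EG A[(¬b ∧ q) U (q ∨ b)]: greatest fixpoint, start Z0 = {0, 1, 3, 4, 6, 7}, keep only states in Sat with some successor in Z. Already a fixed point.
Sat(EG A[(¬b ∧ q) U (q ∨ b)]) = {0, 1, 3, 4, 6, 7}

{0, 1, 3, 4, 6, 7}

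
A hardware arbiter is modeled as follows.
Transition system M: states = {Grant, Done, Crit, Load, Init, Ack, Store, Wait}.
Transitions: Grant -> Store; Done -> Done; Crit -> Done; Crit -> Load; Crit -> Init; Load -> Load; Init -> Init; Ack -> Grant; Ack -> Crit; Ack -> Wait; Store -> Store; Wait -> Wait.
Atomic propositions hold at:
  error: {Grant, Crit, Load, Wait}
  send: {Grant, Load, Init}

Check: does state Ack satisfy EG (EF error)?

Yes

EF error: least fixpoint, start Z0 = {Grant, Crit, Load, Wait}, add states with some successor in Z. Z1 = {Grant, Crit, Load, Ack, Wait}; fixed.
Sat(EF error) = {Grant, Crit, Load, Ack, Wait}
EG (EF error): greatest fixpoint, start Z0 = {Grant, Crit, Load, Ack, Wait}, keep only states in Sat with some successor in Z. Z1 = {Crit, Load, Ack, Wait}; fixed.
Sat(EG (EF error)) = {Crit, Load, Ack, Wait}
Ack ∈ Sat(EG (EF error)) = {Crit, Load, Ack, Wait}, so the formula holds at Ack.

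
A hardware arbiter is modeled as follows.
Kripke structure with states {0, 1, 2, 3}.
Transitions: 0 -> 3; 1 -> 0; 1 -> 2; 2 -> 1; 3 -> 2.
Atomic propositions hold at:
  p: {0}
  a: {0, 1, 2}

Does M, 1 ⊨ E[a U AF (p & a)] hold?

Yes

Sat(p & a) = {0}
AF (p & a): least fixpoint, start Z0 = {0}, add states with every successor in Z. Already a fixed point.
Sat(AF (p & a)) = {0}
E[a U AF (p & a)]: least fixpoint, start Z0 = Sat(AF (p & a)) = {0}, add states in Sat(a) with some successor in Z. Z1 = {0, 1}; Z2 = {0, 1, 2}; fixed.
Sat(E[a U AF (p & a)]) = {0, 1, 2}
1 ∈ Sat(E[a U AF (p & a)]) = {0, 1, 2}, so the formula holds at 1.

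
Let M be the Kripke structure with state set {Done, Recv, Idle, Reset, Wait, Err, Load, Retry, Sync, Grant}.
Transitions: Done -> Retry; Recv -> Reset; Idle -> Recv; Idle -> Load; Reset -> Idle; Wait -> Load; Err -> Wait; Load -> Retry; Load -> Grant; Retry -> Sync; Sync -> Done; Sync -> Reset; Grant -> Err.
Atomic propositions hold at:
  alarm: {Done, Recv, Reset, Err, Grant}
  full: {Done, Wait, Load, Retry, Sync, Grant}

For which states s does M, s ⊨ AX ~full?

{Recv, Reset, Grant}

Sat(~full) = {Recv, Idle, Reset, Err}
Sat(AX ~full) = {s : every successor in {Recv, Idle, Reset, Err}} = {Recv, Reset, Grant}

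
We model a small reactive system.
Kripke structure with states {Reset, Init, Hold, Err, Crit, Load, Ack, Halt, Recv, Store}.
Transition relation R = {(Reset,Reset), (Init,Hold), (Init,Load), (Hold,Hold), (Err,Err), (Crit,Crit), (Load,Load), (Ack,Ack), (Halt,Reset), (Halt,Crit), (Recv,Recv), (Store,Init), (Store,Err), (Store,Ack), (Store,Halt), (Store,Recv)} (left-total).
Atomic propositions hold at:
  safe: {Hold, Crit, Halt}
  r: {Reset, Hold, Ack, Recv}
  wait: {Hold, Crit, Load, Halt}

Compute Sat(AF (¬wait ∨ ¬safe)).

{Reset, Init, Err, Load, Ack, Recv, Store}

Sat(¬wait) = {Reset, Init, Err, Ack, Recv, Store}
Sat(¬safe) = {Reset, Init, Err, Load, Ack, Recv, Store}
Sat(¬wait ∨ ¬safe) = {Reset, Init, Err, Load, Ack, Recv, Store}
AF (¬wait ∨ ¬safe): least fixpoint, start Z0 = {Reset, Init, Err, Load, Ack, Recv, Store}, add states with every successor in Z. Already a fixed point.
Sat(AF (¬wait ∨ ¬safe)) = {Reset, Init, Err, Load, Ack, Recv, Store}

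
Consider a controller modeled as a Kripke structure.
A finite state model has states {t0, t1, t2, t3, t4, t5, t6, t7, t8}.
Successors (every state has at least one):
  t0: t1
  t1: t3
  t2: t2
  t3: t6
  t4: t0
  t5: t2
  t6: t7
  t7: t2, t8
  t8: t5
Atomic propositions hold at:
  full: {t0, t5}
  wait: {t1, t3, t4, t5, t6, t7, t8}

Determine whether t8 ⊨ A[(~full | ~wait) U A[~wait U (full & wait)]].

Sat(~full) = {t1, t2, t3, t4, t6, t7, t8}
Sat(~wait) = {t0, t2}
Sat(~full | ~wait) = {t0, t1, t2, t3, t4, t6, t7, t8}
Sat(full & wait) = {t5}
A[~wait U (full & wait)]: least fixpoint, start Z0 = Sat((full & wait)) = {t5}, add states in Sat(~wait) with every successor in Z. Already a fixed point.
Sat(A[~wait U (full & wait)]) = {t5}
A[(~full | ~wait) U A[~wait U (full & wait)]]: least fixpoint, start Z0 = Sat(A[~wait U (full & wait)]) = {t5}, add states in Sat(~full | ~wait) with every successor in Z. Z1 = {t5, t8}; fixed.
Sat(A[(~full | ~wait) U A[~wait U (full & wait)]]) = {t5, t8}
t8 ∈ Sat(A[(~full | ~wait) U A[~wait U (full & wait)]]) = {t5, t8}, so the formula holds at t8.

Yes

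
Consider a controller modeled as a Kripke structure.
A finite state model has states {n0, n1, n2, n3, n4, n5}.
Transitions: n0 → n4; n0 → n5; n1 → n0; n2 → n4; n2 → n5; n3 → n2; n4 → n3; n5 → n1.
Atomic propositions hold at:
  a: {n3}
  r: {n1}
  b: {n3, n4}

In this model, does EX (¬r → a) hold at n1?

Sat(¬r) = {n0, n2, n3, n4, n5}
Sat(¬r → a) = {n1, n3}
Sat(EX (¬r → a)) = {s : some successor in {n1, n3}} = {n4, n5}
n1 ∉ Sat(EX (¬r → a)) = {n4, n5}, so the formula does not hold at n1.

No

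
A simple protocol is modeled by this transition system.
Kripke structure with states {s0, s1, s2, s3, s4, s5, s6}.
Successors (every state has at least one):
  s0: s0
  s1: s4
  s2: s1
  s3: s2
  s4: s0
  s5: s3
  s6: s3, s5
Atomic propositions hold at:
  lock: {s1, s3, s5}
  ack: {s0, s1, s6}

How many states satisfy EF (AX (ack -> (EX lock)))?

Sat(EX lock) = {s : some successor in {s1, s3, s5}} = {s2, s5, s6}
Sat(ack -> (EX lock)) = {s2, s3, s4, s5, s6}
Sat(AX (ack -> (EX lock))) = {s : every successor in {s2, s3, s4, s5, s6}} = {s1, s3, s5, s6}
EF (AX (ack -> (EX lock))): least fixpoint, start Z0 = {s1, s3, s5, s6}, add states with some successor in Z. Z1 = {s1, s2, s3, s5, s6}; fixed.
Sat(EF (AX (ack -> (EX lock)))) = {s1, s2, s3, s5, s6}
|Sat(EF (AX (ack -> (EX lock))))| = |{s1, s2, s3, s5, s6}| = 5.

5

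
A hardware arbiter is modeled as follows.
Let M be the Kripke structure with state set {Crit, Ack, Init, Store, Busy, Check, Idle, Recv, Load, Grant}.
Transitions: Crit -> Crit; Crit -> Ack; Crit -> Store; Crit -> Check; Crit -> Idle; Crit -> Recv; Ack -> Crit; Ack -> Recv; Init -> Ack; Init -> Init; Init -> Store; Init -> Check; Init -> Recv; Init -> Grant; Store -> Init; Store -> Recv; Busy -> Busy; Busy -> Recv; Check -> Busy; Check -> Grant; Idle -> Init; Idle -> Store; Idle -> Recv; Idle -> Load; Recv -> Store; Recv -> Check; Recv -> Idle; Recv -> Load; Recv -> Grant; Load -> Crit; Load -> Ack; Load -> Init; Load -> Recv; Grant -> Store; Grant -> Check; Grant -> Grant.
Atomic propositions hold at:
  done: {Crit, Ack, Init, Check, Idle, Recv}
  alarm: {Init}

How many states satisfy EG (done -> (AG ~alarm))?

2

Sat(~alarm) = {Crit, Ack, Store, Busy, Check, Idle, Recv, Load, Grant}
AG ~alarm: greatest fixpoint, start Z0 = {Crit, Ack, Store, Busy, Check, Idle, Recv, Load, Grant}, keep only states in Sat with every successor in Z. Z1 = {Crit, Ack, Busy, Check, Recv, Grant}; Z2 = {Ack, Busy, Check}; Z3 = ∅; fixed.
Sat(AG ~alarm) = ∅
Sat(done -> (AG ~alarm)) = {Store, Busy, Load, Grant}
EG (done -> (AG ~alarm)): greatest fixpoint, start Z0 = {Store, Busy, Load, Grant}, keep only states in Sat with some successor in Z. Z1 = {Busy, Grant}; fixed.
Sat(EG (done -> (AG ~alarm))) = {Busy, Grant}
|Sat(EG (done -> (AG ~alarm)))| = |{Busy, Grant}| = 2.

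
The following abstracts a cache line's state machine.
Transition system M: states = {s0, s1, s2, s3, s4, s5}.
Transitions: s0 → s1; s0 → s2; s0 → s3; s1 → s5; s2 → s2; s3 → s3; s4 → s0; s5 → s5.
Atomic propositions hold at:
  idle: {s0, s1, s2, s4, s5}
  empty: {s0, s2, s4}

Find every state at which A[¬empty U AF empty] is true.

{s0, s2, s4}

Sat(¬empty) = {s1, s3, s5}
AF empty: least fixpoint, start Z0 = {s0, s2, s4}, add states with every successor in Z. Already a fixed point.
Sat(AF empty) = {s0, s2, s4}
A[¬empty U AF empty]: least fixpoint, start Z0 = Sat(AF empty) = {s0, s2, s4}, add states in Sat(¬empty) with every successor in Z. Already a fixed point.
Sat(A[¬empty U AF empty]) = {s0, s2, s4}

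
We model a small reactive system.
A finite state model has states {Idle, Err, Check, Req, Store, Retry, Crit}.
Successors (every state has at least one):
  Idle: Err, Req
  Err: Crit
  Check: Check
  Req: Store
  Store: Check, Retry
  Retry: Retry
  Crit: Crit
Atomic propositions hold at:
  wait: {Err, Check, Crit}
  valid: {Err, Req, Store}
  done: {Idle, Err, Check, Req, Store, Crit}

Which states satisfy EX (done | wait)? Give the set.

Sat(done | wait) = {Idle, Err, Check, Req, Store, Crit}
Sat(EX (done | wait)) = {s : some successor in {Idle, Err, Check, Req, Store, Crit}} = {Idle, Err, Check, Req, Store, Crit}

{Idle, Err, Check, Req, Store, Crit}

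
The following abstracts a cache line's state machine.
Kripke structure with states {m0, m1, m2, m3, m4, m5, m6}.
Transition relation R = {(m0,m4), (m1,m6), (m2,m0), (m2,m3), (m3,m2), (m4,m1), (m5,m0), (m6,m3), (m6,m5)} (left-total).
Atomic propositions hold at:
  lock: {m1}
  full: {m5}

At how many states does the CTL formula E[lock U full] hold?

1

E[lock U full]: least fixpoint, start Z0 = Sat(full) = {m5}, add states in Sat(lock) with some successor in Z. Already a fixed point.
Sat(E[lock U full]) = {m5}
|Sat(E[lock U full])| = |{m5}| = 1.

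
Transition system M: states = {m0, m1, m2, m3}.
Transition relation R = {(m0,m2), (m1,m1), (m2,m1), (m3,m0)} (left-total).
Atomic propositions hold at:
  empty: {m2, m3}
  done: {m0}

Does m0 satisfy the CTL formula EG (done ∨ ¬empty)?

Sat(¬empty) = {m0, m1}
Sat(done ∨ ¬empty) = {m0, m1}
EG (done ∨ ¬empty): greatest fixpoint, start Z0 = {m0, m1}, keep only states in Sat with some successor in Z. Z1 = {m1}; fixed.
Sat(EG (done ∨ ¬empty)) = {m1}
m0 ∉ Sat(EG (done ∨ ¬empty)) = {m1}, so the formula does not hold at m0.

No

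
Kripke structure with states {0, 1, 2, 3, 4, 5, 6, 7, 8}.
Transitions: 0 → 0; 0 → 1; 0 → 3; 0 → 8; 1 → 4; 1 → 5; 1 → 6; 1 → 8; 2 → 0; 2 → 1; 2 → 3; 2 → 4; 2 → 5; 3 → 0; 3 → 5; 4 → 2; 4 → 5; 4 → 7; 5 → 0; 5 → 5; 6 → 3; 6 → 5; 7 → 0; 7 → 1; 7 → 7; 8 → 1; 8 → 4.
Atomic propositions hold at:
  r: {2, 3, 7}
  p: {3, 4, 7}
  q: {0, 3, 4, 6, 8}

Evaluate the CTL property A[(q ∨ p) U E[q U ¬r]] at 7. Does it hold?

Sat(q ∨ p) = {0, 3, 4, 6, 7, 8}
Sat(¬r) = {0, 1, 4, 5, 6, 8}
E[q U ¬r]: least fixpoint, start Z0 = Sat(¬r) = {0, 1, 4, 5, 6, 8}, add states in Sat(q) with some successor in Z. Z1 = {0, 1, 3, 4, 5, 6, 8}; fixed.
Sat(E[q U ¬r]) = {0, 1, 3, 4, 5, 6, 8}
A[(q ∨ p) U E[q U ¬r]]: least fixpoint, start Z0 = Sat(E[q U ¬r]) = {0, 1, 3, 4, 5, 6, 8}, add states in Sat(q ∨ p) with every successor in Z. Already a fixed point.
Sat(A[(q ∨ p) U E[q U ¬r]]) = {0, 1, 3, 4, 5, 6, 8}
7 ∉ Sat(A[(q ∨ p) U E[q U ¬r]]) = {0, 1, 3, 4, 5, 6, 8}, so the formula does not hold at 7.

No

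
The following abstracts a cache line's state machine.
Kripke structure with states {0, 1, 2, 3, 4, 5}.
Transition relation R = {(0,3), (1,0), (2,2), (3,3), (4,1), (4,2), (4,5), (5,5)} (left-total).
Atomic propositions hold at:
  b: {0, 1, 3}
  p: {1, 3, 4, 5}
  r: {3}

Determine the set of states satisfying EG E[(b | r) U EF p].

{0, 1, 3, 4, 5}

Sat(b | r) = {0, 1, 3}
EF p: least fixpoint, start Z0 = {1, 3, 4, 5}, add states with some successor in Z. Z1 = {0, 1, 3, 4, 5}; fixed.
Sat(EF p) = {0, 1, 3, 4, 5}
E[(b | r) U EF p]: least fixpoint, start Z0 = Sat(EF p) = {0, 1, 3, 4, 5}, add states in Sat(b | r) with some successor in Z. Already a fixed point.
Sat(E[(b | r) U EF p]) = {0, 1, 3, 4, 5}
EG E[(b | r) U EF p]: greatest fixpoint, start Z0 = {0, 1, 3, 4, 5}, keep only states in Sat with some successor in Z. Already a fixed point.
Sat(EG E[(b | r) U EF p]) = {0, 1, 3, 4, 5}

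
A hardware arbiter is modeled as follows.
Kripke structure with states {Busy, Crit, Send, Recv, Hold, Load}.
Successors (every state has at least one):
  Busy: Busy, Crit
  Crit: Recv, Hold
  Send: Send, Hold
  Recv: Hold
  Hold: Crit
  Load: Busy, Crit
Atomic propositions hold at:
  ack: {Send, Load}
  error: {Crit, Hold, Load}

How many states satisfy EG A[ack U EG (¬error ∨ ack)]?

3

Sat(¬error) = {Busy, Send, Recv}
Sat(¬error ∨ ack) = {Busy, Send, Recv, Load}
EG (¬error ∨ ack): greatest fixpoint, start Z0 = {Busy, Send, Recv, Load}, keep only states in Sat with some successor in Z. Z1 = {Busy, Send, Load}; fixed.
Sat(EG (¬error ∨ ack)) = {Busy, Send, Load}
A[ack U EG (¬error ∨ ack)]: least fixpoint, start Z0 = Sat(EG (¬error ∨ ack)) = {Busy, Send, Load}, add states in Sat(ack) with every successor in Z. Already a fixed point.
Sat(A[ack U EG (¬error ∨ ack)]) = {Busy, Send, Load}
EG A[ack U EG (¬error ∨ ack)]: greatest fixpoint, start Z0 = {Busy, Send, Load}, keep only states in Sat with some successor in Z. Already a fixed point.
Sat(EG A[ack U EG (¬error ∨ ack)]) = {Busy, Send, Load}
|Sat(EG A[ack U EG (¬error ∨ ack)])| = |{Busy, Send, Load}| = 3.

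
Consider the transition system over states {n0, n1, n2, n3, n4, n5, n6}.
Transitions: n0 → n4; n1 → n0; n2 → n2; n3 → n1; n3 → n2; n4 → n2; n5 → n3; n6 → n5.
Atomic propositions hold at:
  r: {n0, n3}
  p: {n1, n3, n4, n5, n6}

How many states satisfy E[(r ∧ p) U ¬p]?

Sat(r ∧ p) = {n3}
Sat(¬p) = {n0, n2}
E[(r ∧ p) U ¬p]: least fixpoint, start Z0 = Sat(¬p) = {n0, n2}, add states in Sat(r ∧ p) with some successor in Z. Z1 = {n0, n2, n3}; fixed.
Sat(E[(r ∧ p) U ¬p]) = {n0, n2, n3}
|Sat(E[(r ∧ p) U ¬p])| = |{n0, n2, n3}| = 3.

3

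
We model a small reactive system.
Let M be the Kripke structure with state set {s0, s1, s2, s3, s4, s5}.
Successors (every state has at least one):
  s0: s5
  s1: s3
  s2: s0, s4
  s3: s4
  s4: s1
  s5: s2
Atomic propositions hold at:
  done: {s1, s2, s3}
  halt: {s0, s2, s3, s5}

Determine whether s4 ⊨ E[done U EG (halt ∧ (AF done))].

AF done: least fixpoint, start Z0 = {s1, s2, s3}, add states with every successor in Z. Z1 = {s1, s2, s3, s4, s5}; Z2 = {s0, s1, s2, s3, s4, s5}; fixed.
Sat(AF done) = {s0, s1, s2, s3, s4, s5}
Sat(halt ∧ (AF done)) = {s0, s2, s3, s5}
EG (halt ∧ (AF done)): greatest fixpoint, start Z0 = {s0, s2, s3, s5}, keep only states in Sat with some successor in Z. Z1 = {s0, s2, s5}; fixed.
Sat(EG (halt ∧ (AF done))) = {s0, s2, s5}
E[done U EG (halt ∧ (AF done))]: least fixpoint, start Z0 = Sat(EG (halt ∧ (AF done))) = {s0, s2, s5}, add states in Sat(done) with some successor in Z. Already a fixed point.
Sat(E[done U EG (halt ∧ (AF done))]) = {s0, s2, s5}
s4 ∉ Sat(E[done U EG (halt ∧ (AF done))]) = {s0, s2, s5}, so the formula does not hold at s4.

No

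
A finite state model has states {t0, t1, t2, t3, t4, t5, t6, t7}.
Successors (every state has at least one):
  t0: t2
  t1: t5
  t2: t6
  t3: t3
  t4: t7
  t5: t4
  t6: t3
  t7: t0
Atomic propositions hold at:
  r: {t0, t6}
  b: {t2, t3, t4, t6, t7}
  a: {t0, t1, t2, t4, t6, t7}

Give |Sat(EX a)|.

Sat(EX a) = {s : some successor in {t0, t1, t2, t4, t6, t7}} = {t0, t2, t4, t5, t7}
|Sat(EX a)| = |{t0, t2, t4, t5, t7}| = 5.

5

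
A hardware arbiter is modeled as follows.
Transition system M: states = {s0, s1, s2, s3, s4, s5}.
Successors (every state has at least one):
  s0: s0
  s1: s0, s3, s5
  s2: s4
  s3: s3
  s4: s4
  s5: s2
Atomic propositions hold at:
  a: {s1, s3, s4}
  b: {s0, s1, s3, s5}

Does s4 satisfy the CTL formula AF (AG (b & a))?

Sat(b & a) = {s1, s3}
AG (b & a): greatest fixpoint, start Z0 = {s1, s3}, keep only states in Sat with every successor in Z. Z1 = {s3}; fixed.
Sat(AG (b & a)) = {s3}
AF (AG (b & a)): least fixpoint, start Z0 = {s3}, add states with every successor in Z. Already a fixed point.
Sat(AF (AG (b & a))) = {s3}
s4 ∉ Sat(AF (AG (b & a))) = {s3}, so the formula does not hold at s4.

No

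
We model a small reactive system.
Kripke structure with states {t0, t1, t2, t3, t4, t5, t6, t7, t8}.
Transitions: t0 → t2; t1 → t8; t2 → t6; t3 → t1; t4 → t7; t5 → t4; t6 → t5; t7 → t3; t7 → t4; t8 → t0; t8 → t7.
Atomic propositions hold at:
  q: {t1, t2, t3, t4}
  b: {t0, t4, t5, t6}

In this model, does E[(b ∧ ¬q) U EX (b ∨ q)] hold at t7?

Sat(¬q) = {t0, t5, t6, t7, t8}
Sat(b ∧ ¬q) = {t0, t5, t6}
Sat(b ∨ q) = {t0, t1, t2, t3, t4, t5, t6}
Sat(EX (b ∨ q)) = {s : some successor in {t0, t1, t2, t3, t4, t5, t6}} = {t0, t2, t3, t5, t6, t7, t8}
E[(b ∧ ¬q) U EX (b ∨ q)]: least fixpoint, start Z0 = Sat(EX (b ∨ q)) = {t0, t2, t3, t5, t6, t7, t8}, add states in Sat(b ∧ ¬q) with some successor in Z. Already a fixed point.
Sat(E[(b ∧ ¬q) U EX (b ∨ q)]) = {t0, t2, t3, t5, t6, t7, t8}
t7 ∈ Sat(E[(b ∧ ¬q) U EX (b ∨ q)]) = {t0, t2, t3, t5, t6, t7, t8}, so the formula holds at t7.

Yes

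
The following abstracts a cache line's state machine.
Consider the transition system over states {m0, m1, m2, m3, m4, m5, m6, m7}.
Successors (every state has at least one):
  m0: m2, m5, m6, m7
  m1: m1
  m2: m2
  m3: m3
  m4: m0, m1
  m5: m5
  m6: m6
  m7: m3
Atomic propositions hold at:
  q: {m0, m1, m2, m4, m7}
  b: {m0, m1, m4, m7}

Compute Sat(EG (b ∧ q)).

Sat(b ∧ q) = {m0, m1, m4, m7}
EG (b ∧ q): greatest fixpoint, start Z0 = {m0, m1, m4, m7}, keep only states in Sat with some successor in Z. Z1 = {m0, m1, m4}; Z2 = {m1, m4}; fixed.
Sat(EG (b ∧ q)) = {m1, m4}

{m1, m4}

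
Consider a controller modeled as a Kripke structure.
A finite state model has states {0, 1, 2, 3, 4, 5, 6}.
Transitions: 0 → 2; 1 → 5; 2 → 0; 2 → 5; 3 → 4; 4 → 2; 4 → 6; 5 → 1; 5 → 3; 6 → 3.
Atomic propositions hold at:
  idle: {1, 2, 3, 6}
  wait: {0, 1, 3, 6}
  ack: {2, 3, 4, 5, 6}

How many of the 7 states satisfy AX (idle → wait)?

Sat(idle → wait) = {0, 1, 3, 4, 5, 6}
Sat(AX (idle → wait)) = {s : every successor in {0, 1, 3, 4, 5, 6}} = {1, 2, 3, 5, 6}
|Sat(AX (idle → wait))| = |{1, 2, 3, 5, 6}| = 5.

5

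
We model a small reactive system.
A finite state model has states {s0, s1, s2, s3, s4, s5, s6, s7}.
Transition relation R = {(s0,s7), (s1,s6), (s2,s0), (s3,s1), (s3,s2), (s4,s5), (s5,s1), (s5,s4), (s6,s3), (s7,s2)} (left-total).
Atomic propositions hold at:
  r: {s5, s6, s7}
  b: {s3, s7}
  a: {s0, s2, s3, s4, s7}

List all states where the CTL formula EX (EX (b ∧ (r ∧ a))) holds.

{s2}

Sat(r ∧ a) = {s7}
Sat(b ∧ (r ∧ a)) = {s7}
Sat(EX (b ∧ (r ∧ a))) = {s : some successor in {s7}} = {s0}
Sat(EX (EX (b ∧ (r ∧ a)))) = {s : some successor in {s0}} = {s2}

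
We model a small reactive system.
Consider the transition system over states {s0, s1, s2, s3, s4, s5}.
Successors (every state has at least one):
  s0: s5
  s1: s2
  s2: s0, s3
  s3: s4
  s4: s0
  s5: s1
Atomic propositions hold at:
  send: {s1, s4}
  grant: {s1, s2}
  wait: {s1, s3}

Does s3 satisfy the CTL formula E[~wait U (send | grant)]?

No

Sat(~wait) = {s0, s2, s4, s5}
Sat(send | grant) = {s1, s2, s4}
E[~wait U (send | grant)]: least fixpoint, start Z0 = Sat((send | grant)) = {s1, s2, s4}, add states in Sat(~wait) with some successor in Z. Z1 = {s1, s2, s4, s5}; Z2 = {s0, s1, s2, s4, s5}; fixed.
Sat(E[~wait U (send | grant)]) = {s0, s1, s2, s4, s5}
s3 ∉ Sat(E[~wait U (send | grant)]) = {s0, s1, s2, s4, s5}, so the formula does not hold at s3.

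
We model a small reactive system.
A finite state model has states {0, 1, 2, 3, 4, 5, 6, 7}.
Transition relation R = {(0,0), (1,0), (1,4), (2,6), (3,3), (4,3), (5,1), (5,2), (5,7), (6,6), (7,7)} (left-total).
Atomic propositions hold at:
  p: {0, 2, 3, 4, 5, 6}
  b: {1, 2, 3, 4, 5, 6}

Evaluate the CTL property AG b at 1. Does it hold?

No

AG b: greatest fixpoint, start Z0 = {1, 2, 3, 4, 5, 6}, keep only states in Sat with every successor in Z. Z1 = {2, 3, 4, 6}; fixed.
Sat(AG b) = {2, 3, 4, 6}
1 ∉ Sat(AG b) = {2, 3, 4, 6}, so the formula does not hold at 1.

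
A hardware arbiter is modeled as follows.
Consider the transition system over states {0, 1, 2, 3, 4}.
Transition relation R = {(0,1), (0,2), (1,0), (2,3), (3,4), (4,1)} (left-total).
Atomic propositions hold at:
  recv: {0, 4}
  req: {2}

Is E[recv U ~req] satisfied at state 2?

Sat(~req) = {0, 1, 3, 4}
E[recv U ~req]: least fixpoint, start Z0 = Sat(~req) = {0, 1, 3, 4}, add states in Sat(recv) with some successor in Z. Already a fixed point.
Sat(E[recv U ~req]) = {0, 1, 3, 4}
2 ∉ Sat(E[recv U ~req]) = {0, 1, 3, 4}, so the formula does not hold at 2.

No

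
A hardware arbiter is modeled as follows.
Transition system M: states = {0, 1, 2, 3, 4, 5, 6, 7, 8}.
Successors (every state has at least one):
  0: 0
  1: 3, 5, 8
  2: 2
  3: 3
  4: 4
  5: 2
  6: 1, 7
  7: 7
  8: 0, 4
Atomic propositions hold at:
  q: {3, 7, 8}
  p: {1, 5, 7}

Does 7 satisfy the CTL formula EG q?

Yes

EG q: greatest fixpoint, start Z0 = {3, 7, 8}, keep only states in Sat with some successor in Z. Z1 = {3, 7}; fixed.
Sat(EG q) = {3, 7}
7 ∈ Sat(EG q) = {3, 7}, so the formula holds at 7.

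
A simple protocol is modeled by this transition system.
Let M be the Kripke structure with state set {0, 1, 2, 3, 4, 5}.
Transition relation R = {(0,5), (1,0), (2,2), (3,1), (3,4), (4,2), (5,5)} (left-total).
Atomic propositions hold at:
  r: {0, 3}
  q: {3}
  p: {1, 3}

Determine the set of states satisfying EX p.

Sat(EX p) = {s : some successor in {1, 3}} = {3}

{3}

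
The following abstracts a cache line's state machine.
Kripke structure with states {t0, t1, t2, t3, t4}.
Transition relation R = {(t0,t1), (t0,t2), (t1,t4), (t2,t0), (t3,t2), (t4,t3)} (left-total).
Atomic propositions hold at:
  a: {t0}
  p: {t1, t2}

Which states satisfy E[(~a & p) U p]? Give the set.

Sat(~a) = {t1, t2, t3, t4}
Sat(~a & p) = {t1, t2}
E[(~a & p) U p]: least fixpoint, start Z0 = Sat(p) = {t1, t2}, add states in Sat(~a & p) with some successor in Z. Already a fixed point.
Sat(E[(~a & p) U p]) = {t1, t2}

{t1, t2}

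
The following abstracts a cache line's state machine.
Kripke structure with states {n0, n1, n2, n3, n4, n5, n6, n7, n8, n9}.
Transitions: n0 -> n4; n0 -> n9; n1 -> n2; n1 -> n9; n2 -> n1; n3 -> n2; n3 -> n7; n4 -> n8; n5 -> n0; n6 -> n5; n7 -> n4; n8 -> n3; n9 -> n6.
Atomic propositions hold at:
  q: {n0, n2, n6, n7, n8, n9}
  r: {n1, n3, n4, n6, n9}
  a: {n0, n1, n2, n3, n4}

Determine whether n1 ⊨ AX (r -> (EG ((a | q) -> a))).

No

Sat(a | q) = {n0, n1, n2, n3, n4, n6, n7, n8, n9}
Sat((a | q) -> a) = {n0, n1, n2, n3, n4, n5}
EG ((a | q) -> a): greatest fixpoint, start Z0 = {n0, n1, n2, n3, n4, n5}, keep only states in Sat with some successor in Z. Z1 = {n0, n1, n2, n3, n5}; Z2 = {n1, n2, n3, n5}; Z3 = {n1, n2, n3}; fixed.
Sat(EG ((a | q) -> a)) = {n1, n2, n3}
Sat(r -> (EG ((a | q) -> a))) = {n0, n1, n2, n3, n5, n7, n8}
Sat(AX (r -> (EG ((a | q) -> a)))) = {s : every successor in {n0, n1, n2, n3, n5, n7, n8}} = {n2, n3, n4, n5, n6, n8}
n1 ∉ Sat(AX (r -> (EG ((a | q) -> a)))) = {n2, n3, n4, n5, n6, n8}, so the formula does not hold at n1.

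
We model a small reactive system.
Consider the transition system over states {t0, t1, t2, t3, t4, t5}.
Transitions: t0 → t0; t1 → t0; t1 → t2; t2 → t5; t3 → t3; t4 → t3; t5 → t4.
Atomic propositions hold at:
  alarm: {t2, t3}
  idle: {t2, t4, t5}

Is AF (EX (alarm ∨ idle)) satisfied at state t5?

Sat(alarm ∨ idle) = {t2, t3, t4, t5}
Sat(EX (alarm ∨ idle)) = {s : some successor in {t2, t3, t4, t5}} = {t1, t2, t3, t4, t5}
AF (EX (alarm ∨ idle)): least fixpoint, start Z0 = {t1, t2, t3, t4, t5}, add states with every successor in Z. Already a fixed point.
Sat(AF (EX (alarm ∨ idle))) = {t1, t2, t3, t4, t5}
t5 ∈ Sat(AF (EX (alarm ∨ idle))) = {t1, t2, t3, t4, t5}, so the formula holds at t5.

Yes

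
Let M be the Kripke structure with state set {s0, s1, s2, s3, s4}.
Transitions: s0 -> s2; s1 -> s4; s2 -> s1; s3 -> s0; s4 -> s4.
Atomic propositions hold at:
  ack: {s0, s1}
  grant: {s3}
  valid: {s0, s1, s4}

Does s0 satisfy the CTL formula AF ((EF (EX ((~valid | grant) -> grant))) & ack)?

Sat(~valid) = {s2, s3}
Sat(~valid | grant) = {s2, s3}
Sat((~valid | grant) -> grant) = {s0, s1, s3, s4}
Sat(EX ((~valid | grant) -> grant)) = {s : some successor in {s0, s1, s3, s4}} = {s1, s2, s3, s4}
EF (EX ((~valid | grant) -> grant)): least fixpoint, start Z0 = {s1, s2, s3, s4}, add states with some successor in Z. Z1 = {s0, s1, s2, s3, s4}; fixed.
Sat(EF (EX ((~valid | grant) -> grant))) = {s0, s1, s2, s3, s4}
Sat((EF (EX ((~valid | grant) -> grant))) & ack) = {s0, s1}
AF ((EF (EX ((~valid | grant) -> grant))) & ack): least fixpoint, start Z0 = {s0, s1}, add states with every successor in Z. Z1 = {s0, s1, s2, s3}; fixed.
Sat(AF ((EF (EX ((~valid | grant) -> grant))) & ack)) = {s0, s1, s2, s3}
s0 ∈ Sat(AF ((EF (EX ((~valid | grant) -> grant))) & ack)) = {s0, s1, s2, s3}, so the formula holds at s0.

Yes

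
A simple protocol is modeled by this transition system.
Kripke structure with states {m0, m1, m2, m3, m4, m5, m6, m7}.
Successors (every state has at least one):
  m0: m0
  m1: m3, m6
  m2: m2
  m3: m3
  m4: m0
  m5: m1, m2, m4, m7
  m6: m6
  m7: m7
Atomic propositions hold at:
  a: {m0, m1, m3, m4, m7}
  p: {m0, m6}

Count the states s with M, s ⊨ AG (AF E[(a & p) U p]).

Sat(a & p) = {m0}
E[(a & p) U p]: least fixpoint, start Z0 = Sat(p) = {m0, m6}, add states in Sat(a & p) with some successor in Z. Already a fixed point.
Sat(E[(a & p) U p]) = {m0, m6}
AF E[(a & p) U p]: least fixpoint, start Z0 = {m0, m6}, add states with every successor in Z. Z1 = {m0, m4, m6}; fixed.
Sat(AF E[(a & p) U p]) = {m0, m4, m6}
AG (AF E[(a & p) U p]): greatest fixpoint, start Z0 = {m0, m4, m6}, keep only states in Sat with every successor in Z. Already a fixed point.
Sat(AG (AF E[(a & p) U p])) = {m0, m4, m6}
|Sat(AG (AF E[(a & p) U p]))| = |{m0, m4, m6}| = 3.

3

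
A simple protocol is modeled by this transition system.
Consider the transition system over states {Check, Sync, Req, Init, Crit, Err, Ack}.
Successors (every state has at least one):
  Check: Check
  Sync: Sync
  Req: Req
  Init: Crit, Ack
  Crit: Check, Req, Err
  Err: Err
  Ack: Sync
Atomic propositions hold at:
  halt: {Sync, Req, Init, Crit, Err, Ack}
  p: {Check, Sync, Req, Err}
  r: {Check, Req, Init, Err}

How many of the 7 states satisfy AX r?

4

Sat(AX r) = {s : every successor in {Check, Req, Init, Err}} = {Check, Req, Crit, Err}
|Sat(AX r)| = |{Check, Req, Crit, Err}| = 4.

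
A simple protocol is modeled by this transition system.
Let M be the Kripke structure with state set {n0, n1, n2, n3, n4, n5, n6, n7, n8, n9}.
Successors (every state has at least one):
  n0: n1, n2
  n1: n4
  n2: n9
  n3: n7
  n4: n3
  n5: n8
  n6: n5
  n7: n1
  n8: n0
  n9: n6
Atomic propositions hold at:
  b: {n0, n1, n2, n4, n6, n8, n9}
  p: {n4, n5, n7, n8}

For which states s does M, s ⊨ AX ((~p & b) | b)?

{n0, n1, n2, n5, n7, n8, n9}

Sat(~p) = {n0, n1, n2, n3, n6, n9}
Sat(~p & b) = {n0, n1, n2, n6, n9}
Sat((~p & b) | b) = {n0, n1, n2, n4, n6, n8, n9}
Sat(AX ((~p & b) | b)) = {s : every successor in {n0, n1, n2, n4, n6, n8, n9}} = {n0, n1, n2, n5, n7, n8, n9}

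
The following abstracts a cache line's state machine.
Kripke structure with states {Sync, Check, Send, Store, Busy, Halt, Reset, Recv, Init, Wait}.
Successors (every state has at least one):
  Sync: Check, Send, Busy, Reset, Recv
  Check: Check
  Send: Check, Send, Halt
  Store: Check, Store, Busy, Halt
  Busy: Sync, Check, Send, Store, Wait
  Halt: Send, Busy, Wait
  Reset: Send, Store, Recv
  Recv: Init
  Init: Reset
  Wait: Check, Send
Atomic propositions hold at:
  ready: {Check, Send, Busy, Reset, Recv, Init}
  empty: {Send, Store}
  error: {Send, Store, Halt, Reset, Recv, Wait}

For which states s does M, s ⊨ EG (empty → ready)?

{Sync, Check, Send, Busy, Halt, Reset, Recv, Init, Wait}

Sat(empty → ready) = {Sync, Check, Send, Busy, Halt, Reset, Recv, Init, Wait}
EG (empty → ready): greatest fixpoint, start Z0 = {Sync, Check, Send, Busy, Halt, Reset, Recv, Init, Wait}, keep only states in Sat with some successor in Z. Already a fixed point.
Sat(EG (empty → ready)) = {Sync, Check, Send, Busy, Halt, Reset, Recv, Init, Wait}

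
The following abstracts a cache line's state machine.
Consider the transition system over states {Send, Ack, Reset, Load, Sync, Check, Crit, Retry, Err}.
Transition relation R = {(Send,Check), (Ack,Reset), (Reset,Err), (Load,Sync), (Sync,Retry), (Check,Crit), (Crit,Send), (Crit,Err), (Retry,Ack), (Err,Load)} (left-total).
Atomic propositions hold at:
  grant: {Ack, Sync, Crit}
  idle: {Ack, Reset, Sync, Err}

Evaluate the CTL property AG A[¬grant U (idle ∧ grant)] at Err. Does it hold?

Yes

Sat(¬grant) = {Send, Reset, Load, Check, Retry, Err}
Sat(idle ∧ grant) = {Ack, Sync}
A[¬grant U (idle ∧ grant)]: least fixpoint, start Z0 = Sat((idle ∧ grant)) = {Ack, Sync}, add states in Sat(¬grant) with every successor in Z. Z1 = {Ack, Load, Sync, Retry}; Z2 = {Ack, Load, Sync, Retry, Err}; Z3 = {Ack, Reset, Load, Sync, Retry, Err}; fixed.
Sat(A[¬grant U (idle ∧ grant)]) = {Ack, Reset, Load, Sync, Retry, Err}
AG A[¬grant U (idle ∧ grant)]: greatest fixpoint, start Z0 = {Ack, Reset, Load, Sync, Retry, Err}, keep only states in Sat with every successor in Z. Already a fixed point.
Sat(AG A[¬grant U (idle ∧ grant)]) = {Ack, Reset, Load, Sync, Retry, Err}
Err ∈ Sat(AG A[¬grant U (idle ∧ grant)]) = {Ack, Reset, Load, Sync, Retry, Err}, so the formula holds at Err.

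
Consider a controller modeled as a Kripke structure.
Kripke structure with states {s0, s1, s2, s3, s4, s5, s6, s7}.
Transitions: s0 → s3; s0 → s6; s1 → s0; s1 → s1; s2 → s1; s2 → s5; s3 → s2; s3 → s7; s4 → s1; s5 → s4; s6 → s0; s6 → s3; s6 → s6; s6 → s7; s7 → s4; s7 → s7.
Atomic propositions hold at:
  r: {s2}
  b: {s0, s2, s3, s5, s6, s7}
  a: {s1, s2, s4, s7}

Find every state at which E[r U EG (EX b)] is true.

Sat(EX b) = {s : some successor in {s0, s2, s3, s5, s6, s7}} = {s0, s1, s2, s3, s6, s7}
EG (EX b): greatest fixpoint, start Z0 = {s0, s1, s2, s3, s6, s7}, keep only states in Sat with some successor in Z. Already a fixed point.
Sat(EG (EX b)) = {s0, s1, s2, s3, s6, s7}
E[r U EG (EX b)]: least fixpoint, start Z0 = Sat(EG (EX b)) = {s0, s1, s2, s3, s6, s7}, add states in Sat(r) with some successor in Z. Already a fixed point.
Sat(E[r U EG (EX b)]) = {s0, s1, s2, s3, s6, s7}

{s0, s1, s2, s3, s6, s7}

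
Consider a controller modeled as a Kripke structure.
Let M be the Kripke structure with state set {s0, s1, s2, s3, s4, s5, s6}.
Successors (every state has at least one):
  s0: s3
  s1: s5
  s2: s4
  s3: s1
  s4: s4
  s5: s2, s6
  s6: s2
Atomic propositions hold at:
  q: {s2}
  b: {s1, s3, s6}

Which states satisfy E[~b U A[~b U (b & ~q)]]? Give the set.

Sat(~b) = {s0, s2, s4, s5}
Sat(~q) = {s0, s1, s3, s4, s5, s6}
Sat(b & ~q) = {s1, s3, s6}
A[~b U (b & ~q)]: least fixpoint, start Z0 = Sat((b & ~q)) = {s1, s3, s6}, add states in Sat(~b) with every successor in Z. Z1 = {s0, s1, s3, s6}; fixed.
Sat(A[~b U (b & ~q)]) = {s0, s1, s3, s6}
E[~b U A[~b U (b & ~q)]]: least fixpoint, start Z0 = Sat(A[~b U (b & ~q)]) = {s0, s1, s3, s6}, add states in Sat(~b) with some successor in Z. Z1 = {s0, s1, s3, s5, s6}; fixed.
Sat(E[~b U A[~b U (b & ~q)]]) = {s0, s1, s3, s5, s6}

{s0, s1, s3, s5, s6}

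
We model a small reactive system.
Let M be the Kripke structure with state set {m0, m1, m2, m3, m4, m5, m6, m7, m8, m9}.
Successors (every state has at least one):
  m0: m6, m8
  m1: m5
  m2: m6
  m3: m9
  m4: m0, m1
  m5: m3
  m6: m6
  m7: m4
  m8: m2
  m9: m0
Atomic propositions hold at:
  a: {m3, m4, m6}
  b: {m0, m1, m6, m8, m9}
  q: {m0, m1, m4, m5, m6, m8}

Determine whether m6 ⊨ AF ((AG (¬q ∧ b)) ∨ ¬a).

No

Sat(¬q) = {m2, m3, m7, m9}
Sat(¬q ∧ b) = {m9}
AG (¬q ∧ b): greatest fixpoint, start Z0 = {m9}, keep only states in Sat with every successor in Z. Z1 = ∅; fixed.
Sat(AG (¬q ∧ b)) = ∅
Sat(¬a) = {m0, m1, m2, m5, m7, m8, m9}
Sat((AG (¬q ∧ b)) ∨ ¬a) = {m0, m1, m2, m5, m7, m8, m9}
AF ((AG (¬q ∧ b)) ∨ ¬a): least fixpoint, start Z0 = {m0, m1, m2, m5, m7, m8, m9}, add states with every successor in Z. Z1 = {m0, m1, m2, m3, m4, m5, m7, m8, m9}; fixed.
Sat(AF ((AG (¬q ∧ b)) ∨ ¬a)) = {m0, m1, m2, m3, m4, m5, m7, m8, m9}
m6 ∉ Sat(AF ((AG (¬q ∧ b)) ∨ ¬a)) = {m0, m1, m2, m3, m4, m5, m7, m8, m9}, so the formula does not hold at m6.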